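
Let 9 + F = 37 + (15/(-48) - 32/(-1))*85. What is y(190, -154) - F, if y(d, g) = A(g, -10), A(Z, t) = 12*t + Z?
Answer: -47927/16 ≈ -2995.4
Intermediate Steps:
A(Z, t) = Z + 12*t
y(d, g) = -120 + g (y(d, g) = g + 12*(-10) = g - 120 = -120 + g)
F = 43543/16 (F = -9 + (37 + (15/(-48) - 32/(-1))*85) = -9 + (37 + (15*(-1/48) - 32*(-1))*85) = -9 + (37 + (-5/16 + 32)*85) = -9 + (37 + (507/16)*85) = -9 + (37 + 43095/16) = -9 + 43687/16 = 43543/16 ≈ 2721.4)
y(190, -154) - F = (-120 - 154) - 1*43543/16 = -274 - 43543/16 = -47927/16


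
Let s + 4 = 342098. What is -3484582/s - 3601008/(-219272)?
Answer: 29238247903/4688227223 ≈ 6.2365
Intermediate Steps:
s = 342094 (s = -4 + 342098 = 342094)
-3484582/s - 3601008/(-219272) = -3484582/342094 - 3601008/(-219272) = -3484582*1/342094 - 3601008*(-1/219272) = -1742291/171047 + 450126/27409 = 29238247903/4688227223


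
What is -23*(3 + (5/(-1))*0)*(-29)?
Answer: 2001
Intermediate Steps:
-23*(3 + (5/(-1))*0)*(-29) = -23*(3 + (5*(-1))*0)*(-29) = -23*(3 - 5*0)*(-29) = -23*(3 + 0)*(-29) = -23*3*(-29) = -69*(-29) = 2001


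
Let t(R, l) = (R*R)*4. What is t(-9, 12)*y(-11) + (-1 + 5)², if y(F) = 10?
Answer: 3256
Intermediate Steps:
t(R, l) = 4*R² (t(R, l) = R²*4 = 4*R²)
t(-9, 12)*y(-11) + (-1 + 5)² = (4*(-9)²)*10 + (-1 + 5)² = (4*81)*10 + 4² = 324*10 + 16 = 3240 + 16 = 3256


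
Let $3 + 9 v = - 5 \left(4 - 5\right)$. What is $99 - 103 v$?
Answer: $\frac{685}{9} \approx 76.111$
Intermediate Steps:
$v = \frac{2}{9}$ ($v = - \frac{1}{3} + \frac{\left(-5\right) \left(4 - 5\right)}{9} = - \frac{1}{3} + \frac{\left(-5\right) \left(-1\right)}{9} = - \frac{1}{3} + \frac{1}{9} \cdot 5 = - \frac{1}{3} + \frac{5}{9} = \frac{2}{9} \approx 0.22222$)
$99 - 103 v = 99 - \frac{206}{9} = \frac{685}{9}$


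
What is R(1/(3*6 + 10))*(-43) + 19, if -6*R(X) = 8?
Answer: 229/3 ≈ 76.333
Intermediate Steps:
R(X) = -4/3 (R(X) = -⅙*8 = -4/3)
R(1/(3*6 + 10))*(-43) + 19 = -4/3*(-43) + 19 = 172/3 + 19 = 229/3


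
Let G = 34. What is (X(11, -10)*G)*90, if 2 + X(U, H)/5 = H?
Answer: -183600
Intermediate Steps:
X(U, H) = -10 + 5*H
(X(11, -10)*G)*90 = ((-10 + 5*(-10))*34)*90 = ((-10 - 50)*34)*90 = -60*34*90 = -2040*90 = -183600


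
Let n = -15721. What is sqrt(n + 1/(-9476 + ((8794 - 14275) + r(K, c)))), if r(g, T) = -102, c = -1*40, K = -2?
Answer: 2*I*sqrt(651041985)/407 ≈ 125.38*I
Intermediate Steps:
c = -40
sqrt(n + 1/(-9476 + ((8794 - 14275) + r(K, c)))) = sqrt(-15721 + 1/(-9476 + ((8794 - 14275) - 102))) = sqrt(-15721 + 1/(-9476 + (-5481 - 102))) = sqrt(-15721 + 1/(-9476 - 5583)) = sqrt(-15721 + 1/(-15059)) = sqrt(-15721 - 1/15059) = sqrt(-236742540/15059) = 2*I*sqrt(651041985)/407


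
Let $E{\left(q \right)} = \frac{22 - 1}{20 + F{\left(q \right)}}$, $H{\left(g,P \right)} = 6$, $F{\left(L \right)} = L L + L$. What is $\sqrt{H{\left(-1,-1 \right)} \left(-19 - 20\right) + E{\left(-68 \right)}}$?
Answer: $\frac{i \sqrt{306238218}}{1144} \approx 15.297 i$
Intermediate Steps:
$F{\left(L \right)} = L + L^{2}$ ($F{\left(L \right)} = L^{2} + L = L + L^{2}$)
$E{\left(q \right)} = \frac{21}{20 + q \left(1 + q\right)}$ ($E{\left(q \right)} = \frac{22 - 1}{20 + q \left(1 + q\right)} = \frac{21}{20 + q \left(1 + q\right)}$)
$\sqrt{H{\left(-1,-1 \right)} \left(-19 - 20\right) + E{\left(-68 \right)}} = \sqrt{6 \left(-19 - 20\right) + \frac{21}{20 - 68 \left(1 - 68\right)}} = \sqrt{6 \left(-39\right) + \frac{21}{20 - -4556}} = \sqrt{-234 + \frac{21}{20 + 4556}} = \sqrt{-234 + \frac{21}{4576}} = \sqrt{- \frac{1070763}{4576}} = \frac{i \sqrt{306238218}}{1144}$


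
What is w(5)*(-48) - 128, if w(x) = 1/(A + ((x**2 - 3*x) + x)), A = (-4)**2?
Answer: -4016/31 ≈ -129.55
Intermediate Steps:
A = 16
w(x) = 1/(16 + x**2 - 2*x) (w(x) = 1/(16 + ((x**2 - 3*x) + x)) = 1/(16 + (x**2 - 2*x)) = 1/(16 + x**2 - 2*x))
w(5)*(-48) - 128 = -48/(16 + 5**2 - 2*5) - 128 = -48/(16 + 25 - 10) - 128 = -48/31 - 128 = -4016/31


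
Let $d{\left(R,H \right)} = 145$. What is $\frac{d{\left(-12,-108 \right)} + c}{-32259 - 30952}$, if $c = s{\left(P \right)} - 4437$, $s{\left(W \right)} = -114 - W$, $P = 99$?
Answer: $\frac{4505}{63211} \approx 0.071269$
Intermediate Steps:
$c = -4650$ ($c = \left(-114 - 99\right) - 4437 = -213 - 4437 = -4650$)
$\frac{d{\left(-12,-108 \right)} + c}{-32259 - 30952} = \frac{145 - 4650}{-32259 - 30952} = - \frac{4505}{-63211} = \left(-4505\right) \left(- \frac{1}{63211}\right) = \frac{4505}{63211}$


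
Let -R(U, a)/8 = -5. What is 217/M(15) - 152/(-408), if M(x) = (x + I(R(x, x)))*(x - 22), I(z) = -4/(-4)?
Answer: -1277/816 ≈ -1.5650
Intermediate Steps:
R(U, a) = 40 (R(U, a) = -8*(-5) = 40)
I(z) = 1 (I(z) = -4*(-1/4) = 1)
M(x) = (1 + x)*(-22 + x) (M(x) = (x + 1)*(x - 22) = (1 + x)*(-22 + x))
217/M(15) - 152/(-408) = 217/(-22 + 15**2 - 21*15) - 152/(-408) = 217/(-22 + 225 - 315) - 152*(-1/408) = 217/(-112) + 19/51 = 217*(-1/112) + 19/51 = -31/16 + 19/51 = -1277/816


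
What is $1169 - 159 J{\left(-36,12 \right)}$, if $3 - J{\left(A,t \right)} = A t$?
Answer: $-67996$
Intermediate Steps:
$J{\left(A,t \right)} = 3 - A t$
$1169 - 159 J{\left(-36,12 \right)} = 1169 - 159 \left(3 - \left(-36\right) 12\right) = 1169 - 159 \left(3 + 432\right) = 1169 - 69165 = -67996$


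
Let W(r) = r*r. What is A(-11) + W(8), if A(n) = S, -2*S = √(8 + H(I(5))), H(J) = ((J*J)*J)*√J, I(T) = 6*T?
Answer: 64 - √(2 + 6750*√30) ≈ -128.28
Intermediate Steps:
H(J) = J^(7/2) (H(J) = (J²*J)*√J = J³*√J = J^(7/2))
W(r) = r²
S = -√(8 + 27000*√30)/2 (S = -√(8 + (6*5)^(7/2))/2 = -√(8 + 30^(7/2))/2 = -√(8 + 27000*√30)/2 ≈ -192.28)
A(n) = -√(2 + 6750*√30)
A(-11) + W(8) = -√(2 + 6750*√30) + 8² = -√(2 + 6750*√30) + 64 = 64 - √(2 + 6750*√30)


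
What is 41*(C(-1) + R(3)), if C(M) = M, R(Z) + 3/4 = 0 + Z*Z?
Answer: 1189/4 ≈ 297.25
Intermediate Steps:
R(Z) = -3/4 + Z**2 (R(Z) = -3/4 + (0 + Z*Z) = -3/4 + (0 + Z**2) = -3/4 + Z**2)
41*(C(-1) + R(3)) = 41*(-1 + (-3/4 + 3**2)) = 41*(-1 + (-3/4 + 9)) = 41*(-1 + 33/4) = 41*(29/4) = 1189/4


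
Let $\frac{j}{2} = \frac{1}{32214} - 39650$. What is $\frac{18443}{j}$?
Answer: $- \frac{297061401}{1277285099} \approx -0.23257$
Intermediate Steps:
$j = - \frac{1277285099}{16107}$ ($j = 2 \left(\frac{1}{32214} - 39650\right) = 2 \left(- \frac{1277285099}{32214}\right) = - \frac{1277285099}{16107} \approx -79300.0$)
$\frac{18443}{j} = \frac{18443}{- \frac{1277285099}{16107}} = 18443 \left(- \frac{16107}{1277285099}\right) = - \frac{297061401}{1277285099}$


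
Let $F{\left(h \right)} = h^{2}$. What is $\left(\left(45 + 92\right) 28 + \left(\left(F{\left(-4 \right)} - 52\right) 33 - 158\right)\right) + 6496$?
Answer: $8986$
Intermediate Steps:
$\left(\left(45 + 92\right) 28 + \left(\left(F{\left(-4 \right)} - 52\right) 33 - 158\right)\right) + 6496 = \left(\left(45 + 92\right) 28 + \left(\left(\left(-4\right)^{2} - 52\right) 33 - 158\right)\right) + 6496 = \left(137 \cdot 28 + \left(\left(16 - 52\right) 33 - 158\right)\right) + 6496 = \left(3836 - 1346\right) + 6496 = 2490 + 6496 = 8986$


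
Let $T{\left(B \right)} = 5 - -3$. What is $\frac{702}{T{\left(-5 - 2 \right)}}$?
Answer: $\frac{351}{4} \approx 87.75$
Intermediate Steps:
$T{\left(B \right)} = 8$ ($T{\left(B \right)} = 5 + 3 = 8$)
$\frac{702}{T{\left(-5 - 2 \right)}} = \frac{702}{8} = 702 \cdot \frac{1}{8} = \frac{351}{4}$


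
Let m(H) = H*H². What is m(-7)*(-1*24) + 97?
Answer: 8329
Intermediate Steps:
m(H) = H³
m(-7)*(-1*24) + 97 = (-7)³*(-1*24) + 97 = -343*(-24) + 97 = 8232 + 97 = 8329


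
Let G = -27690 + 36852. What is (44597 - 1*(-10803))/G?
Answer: 27700/4581 ≈ 6.0467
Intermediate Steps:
G = 9162
(44597 - 1*(-10803))/G = (44597 - 1*(-10803))/9162 = (44597 + 10803)*(1/9162) = 55400*(1/9162) = 27700/4581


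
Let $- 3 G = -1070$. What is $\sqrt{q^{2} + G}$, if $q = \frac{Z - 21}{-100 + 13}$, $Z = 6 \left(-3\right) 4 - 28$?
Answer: $\frac{\sqrt{2714251}}{87} \approx 18.937$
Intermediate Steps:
$Z = -100$ ($Z = \left(-18\right) 4 - 28 = -72 - 28 = -100$)
$G = \frac{1070}{3}$ ($G = \left(- \frac{1}{3}\right) \left(-1070\right) = \frac{1070}{3} \approx 356.67$)
$q = \frac{121}{87}$ ($q = \frac{-100 - 21}{-100 + 13} = - \frac{121}{-87} = \left(-121\right) \left(- \frac{1}{87}\right) = \frac{121}{87} \approx 1.3908$)
$\sqrt{q^{2} + G} = \sqrt{\left(\frac{121}{87}\right)^{2} + \frac{1070}{3}} = \sqrt{\frac{14641}{7569} + \frac{1070}{3}} = \sqrt{\frac{2714251}{7569}} = \frac{\sqrt{2714251}}{87}$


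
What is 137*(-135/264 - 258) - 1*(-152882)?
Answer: 10337003/88 ≈ 1.1747e+5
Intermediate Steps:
137*(-135/264 - 258) - 1*(-152882) = 137*(-135*1/264 - 258) + 152882 = 137*(-45/88 - 258) + 152882 = 137*(-22749/88) + 152882 = -3116613/88 + 152882 = 10337003/88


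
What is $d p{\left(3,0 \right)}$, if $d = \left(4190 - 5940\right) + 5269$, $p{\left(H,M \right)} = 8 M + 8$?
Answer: $28152$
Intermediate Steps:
$p{\left(H,M \right)} = 8 + 8 M$
$d = 3519$ ($d = -1750 + 5269 = 3519$)
$d p{\left(3,0 \right)} = 3519 \left(8 + 8 \cdot 0\right) = 3519 \left(8 + 0\right) = 3519 \cdot 8 = 28152$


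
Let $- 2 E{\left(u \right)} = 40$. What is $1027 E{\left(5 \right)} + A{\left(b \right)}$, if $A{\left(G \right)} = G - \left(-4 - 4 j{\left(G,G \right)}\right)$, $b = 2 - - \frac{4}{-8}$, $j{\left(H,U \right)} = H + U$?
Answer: $- \frac{41045}{2} \approx -20523.0$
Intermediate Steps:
$E{\left(u \right)} = -20$ ($E{\left(u \right)} = \left(- \frac{1}{2}\right) 40 = -20$)
$b = \frac{3}{2}$ ($b = 2 - \left(-4\right) \left(- \frac{1}{8}\right) = 2 - \frac{1}{2} = \frac{3}{2} \approx 1.5$)
$A{\left(G \right)} = 4 + 9 G$ ($A{\left(G \right)} = G - \left(-4 - 4 \left(G + G\right)\right) = G - \left(-4 - 4 \cdot 2 G\right) = G - \left(-4 - 8 G\right) = G + \left(4 + 8 G\right) = 4 + 9 G$)
$1027 E{\left(5 \right)} + A{\left(b \right)} = 1027 \left(-20\right) + \left(4 + 9 \cdot \frac{3}{2}\right) = -20540 + \left(4 + \frac{27}{2}\right) = -20540 + \frac{35}{2} = - \frac{41045}{2}$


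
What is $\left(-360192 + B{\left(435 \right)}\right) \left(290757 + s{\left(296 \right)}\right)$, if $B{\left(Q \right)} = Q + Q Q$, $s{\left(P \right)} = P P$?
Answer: $-64524704436$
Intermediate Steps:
$s{\left(P \right)} = P^{2}$
$B{\left(Q \right)} = Q + Q^{2}$
$\left(-360192 + B{\left(435 \right)}\right) \left(290757 + s{\left(296 \right)}\right) = \left(-360192 + 435 \left(1 + 435\right)\right) \left(290757 + 296^{2}\right) = \left(-360192 + 435 \cdot 436\right) \left(290757 + 87616\right) = \left(-360192 + 189660\right) 378373 = \left(-170532\right) 378373 = -64524704436$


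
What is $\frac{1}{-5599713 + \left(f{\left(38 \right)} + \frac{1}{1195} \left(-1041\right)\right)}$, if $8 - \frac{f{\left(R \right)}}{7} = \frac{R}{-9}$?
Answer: $- \frac{10755}{60224002534} \approx -1.7858 \cdot 10^{-7}$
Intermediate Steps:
$f{\left(R \right)} = 56 + \frac{7 R}{9}$ ($f{\left(R \right)} = 56 - 7 \frac{R}{-9} = 56 - 7 R \left(- \frac{1}{9}\right) = 56 - 7 \left(- \frac{R}{9}\right) = 56 + \frac{7 R}{9}$)
$\frac{1}{-5599713 + \left(f{\left(38 \right)} + \frac{1}{1195} \left(-1041\right)\right)} = \frac{1}{-5599713 + \left(\left(56 + \frac{7}{9} \cdot 38\right) + \frac{1}{1195} \left(-1041\right)\right)} = \frac{1}{-5599713 + \left(\left(56 + \frac{266}{9}\right) + \frac{1}{1195} \left(-1041\right)\right)} = \frac{1}{-5599713 + \left(\frac{770}{9} - \frac{1041}{1195}\right)} = \frac{1}{-5599713 + \frac{910781}{10755}} = \frac{1}{- \frac{60224002534}{10755}} = - \frac{10755}{60224002534}$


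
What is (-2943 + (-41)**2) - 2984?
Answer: -4246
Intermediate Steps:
(-2943 + (-41)**2) - 2984 = (-2943 + 1681) - 2984 = -1262 - 2984 = -4246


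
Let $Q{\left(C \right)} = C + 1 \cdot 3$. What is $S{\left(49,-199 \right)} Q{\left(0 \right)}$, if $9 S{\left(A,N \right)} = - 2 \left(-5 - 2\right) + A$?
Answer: $21$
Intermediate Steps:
$Q{\left(C \right)} = 3 + C$ ($Q{\left(C \right)} = C + 3 = 3 + C$)
$S{\left(A,N \right)} = \frac{14}{9} + \frac{A}{9}$ ($S{\left(A,N \right)} = \frac{- 2 \left(-5 - 2\right) + A}{9} = \frac{\left(-2\right) \left(-7\right) + A}{9} = \frac{14 + A}{9} = \frac{14}{9} + \frac{A}{9}$)
$S{\left(49,-199 \right)} Q{\left(0 \right)} = \left(\frac{14}{9} + \frac{1}{9} \cdot 49\right) \left(3 + 0\right) = \left(\frac{14}{9} + \frac{49}{9}\right) 3 = 7 \cdot 3 = 21$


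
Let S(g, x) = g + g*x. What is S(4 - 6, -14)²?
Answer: 676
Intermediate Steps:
S(4 - 6, -14)² = ((4 - 6)*(1 - 14))² = (-2*(-13))² = 26² = 676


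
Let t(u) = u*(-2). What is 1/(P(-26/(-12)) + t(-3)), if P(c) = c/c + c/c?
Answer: ⅛ ≈ 0.12500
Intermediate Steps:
t(u) = -2*u
P(c) = 2 (P(c) = 1 + 1 = 2)
1/(P(-26/(-12)) + t(-3)) = 1/(2 - 2*(-3)) = 1/(2 + 6) = 1/8 = ⅛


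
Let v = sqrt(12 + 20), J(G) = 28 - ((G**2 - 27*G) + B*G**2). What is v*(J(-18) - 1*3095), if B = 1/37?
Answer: -575092*sqrt(2)/37 ≈ -21981.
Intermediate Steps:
B = 1/37 ≈ 0.027027
J(G) = 28 + 27*G - 38*G**2/37 (J(G) = 28 - ((G**2 - 27*G) + G**2/37) = 28 - (-27*G + 38*G**2/37) = 28 + (27*G - 38*G**2/37) = 28 + 27*G - 38*G**2/37)
v = 4*sqrt(2) (v = sqrt(32) = 4*sqrt(2) ≈ 5.6569)
v*(J(-18) - 1*3095) = (4*sqrt(2))*((28 + 27*(-18) - 38/37*(-18)**2) - 1*3095) = (4*sqrt(2))*((28 - 486 - 38/37*324) - 3095) = (4*sqrt(2))*((28 - 486 - 12312/37) - 3095) = (4*sqrt(2))*(-29258/37 - 3095) = (4*sqrt(2))*(-143773/37) = -575092*sqrt(2)/37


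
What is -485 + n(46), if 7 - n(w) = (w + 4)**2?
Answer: -2978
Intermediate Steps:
n(w) = 7 - (4 + w)**2 (n(w) = 7 - (w + 4)**2 = 7 - (4 + w)**2)
-485 + n(46) = -485 + (7 - (4 + 46)**2) = -485 + (7 - 1*50**2) = -485 + (7 - 1*2500) = -485 + (7 - 2500) = -485 - 2493 = -2978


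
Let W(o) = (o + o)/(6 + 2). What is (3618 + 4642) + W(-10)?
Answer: 16515/2 ≈ 8257.5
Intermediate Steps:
W(o) = o/4 (W(o) = (2*o)/8 = (2*o)*(⅛) = o/4)
(3618 + 4642) + W(-10) = (3618 + 4642) + (¼)*(-10) = 8260 - 5/2 = 16515/2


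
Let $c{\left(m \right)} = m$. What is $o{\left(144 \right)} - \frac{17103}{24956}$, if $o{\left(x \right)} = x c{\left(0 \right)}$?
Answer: $- \frac{17103}{24956} \approx -0.68533$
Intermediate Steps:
$o{\left(x \right)} = 0$ ($o{\left(x \right)} = x 0 = 0$)
$o{\left(144 \right)} - \frac{17103}{24956} = 0 - \frac{17103}{24956} = - \frac{17103}{24956}$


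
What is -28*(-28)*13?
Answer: 10192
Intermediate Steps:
-28*(-28)*13 = 784*13 = 10192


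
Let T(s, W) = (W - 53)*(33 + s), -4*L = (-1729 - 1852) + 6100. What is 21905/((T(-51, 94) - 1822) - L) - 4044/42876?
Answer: -315668237/27587133 ≈ -11.443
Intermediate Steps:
L = -2519/4 (L = -((-1729 - 1852) + 6100)/4 = -(-3581 + 6100)/4 = -1/4*2519 = -2519/4 ≈ -629.75)
T(s, W) = (-53 + W)*(33 + s)
21905/((T(-51, 94) - 1822) - L) - 4044/42876 = 21905/(((-1749 - 53*(-51) + 33*94 + 94*(-51)) - 1822) - 1*(-2519/4)) - 4044/42876 = 21905/(((-1749 + 2703 + 3102 - 4794) - 1822) + 2519/4) - 4044*1/42876 = 21905/((-738 - 1822) + 2519/4) - 337/3573 = 21905/(-2560 + 2519/4) - 337/3573 = 21905/(-7721/4) - 337/3573 = 21905*(-4/7721) - 337/3573 = -87620/7721 - 337/3573 = -315668237/27587133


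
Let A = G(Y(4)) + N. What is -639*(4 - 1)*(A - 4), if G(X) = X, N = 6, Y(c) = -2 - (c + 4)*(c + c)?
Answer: 122688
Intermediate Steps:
Y(c) = -2 - 2*c*(4 + c) (Y(c) = -2 - (4 + c)*2*c = -2 - 2*c*(4 + c))
A = -60 (A = (-2 - 8*4 - 2*4²) + 6 = (-2 - 32 - 2*16) + 6 = (-2 - 32 - 32) + 6 = -66 + 6 = -60)
-639*(4 - 1)*(A - 4) = -639*(4 - 1)*(-60 - 4) = -1917*(-64) = -639*(-192) = 122688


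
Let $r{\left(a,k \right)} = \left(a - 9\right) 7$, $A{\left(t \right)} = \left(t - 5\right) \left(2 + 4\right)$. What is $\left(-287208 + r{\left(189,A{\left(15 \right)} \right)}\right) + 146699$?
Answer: $-139249$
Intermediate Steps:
$A{\left(t \right)} = -30 + 6 t$ ($A{\left(t \right)} = \left(-5 + t\right) 6 = -30 + 6 t$)
$r{\left(a,k \right)} = -63 + 7 a$ ($r{\left(a,k \right)} = \left(-9 + a\right) 7 = -63 + 7 a$)
$\left(-287208 + r{\left(189,A{\left(15 \right)} \right)}\right) + 146699 = \left(-287208 + \left(-63 + 7 \cdot 189\right)\right) + 146699 = \left(-287208 + \left(-63 + 1323\right)\right) + 146699 = \left(-287208 + 1260\right) + 146699 = -285948 + 146699 = -139249$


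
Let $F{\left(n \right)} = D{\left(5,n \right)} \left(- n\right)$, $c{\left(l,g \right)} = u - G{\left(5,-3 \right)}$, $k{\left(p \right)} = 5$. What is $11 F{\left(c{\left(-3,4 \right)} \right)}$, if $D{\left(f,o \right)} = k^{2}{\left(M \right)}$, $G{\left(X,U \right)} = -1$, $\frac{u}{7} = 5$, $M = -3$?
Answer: $-9900$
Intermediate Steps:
$u = 35$ ($u = 7 \cdot 5 = 35$)
$c{\left(l,g \right)} = 36$ ($c{\left(l,g \right)} = 35 - -1 = 35 + 1 = 36$)
$D{\left(f,o \right)} = 25$ ($D{\left(f,o \right)} = 5^{2} = 25$)
$F{\left(n \right)} = - 25 n$ ($F{\left(n \right)} = 25 \left(- n\right) = - 25 n$)
$11 F{\left(c{\left(-3,4 \right)} \right)} = 11 \left(\left(-25\right) 36\right) = 11 \left(-900\right) = -9900$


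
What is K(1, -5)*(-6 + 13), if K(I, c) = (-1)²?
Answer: 7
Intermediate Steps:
K(I, c) = 1
K(1, -5)*(-6 + 13) = 1*(-6 + 13) = 1*7 = 7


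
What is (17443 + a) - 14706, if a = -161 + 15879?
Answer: 18455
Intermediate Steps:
a = 15718
(17443 + a) - 14706 = (17443 + 15718) - 14706 = 33161 - 14706 = 18455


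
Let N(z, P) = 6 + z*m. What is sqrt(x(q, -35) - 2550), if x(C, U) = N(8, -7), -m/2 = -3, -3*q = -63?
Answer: 8*I*sqrt(39) ≈ 49.96*I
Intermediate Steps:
q = 21 (q = -1/3*(-63) = 21)
m = 6 (m = -2*(-3) = 6)
N(z, P) = 6 + 6*z (N(z, P) = 6 + z*6 = 6 + 6*z)
x(C, U) = 54 (x(C, U) = 6 + 6*8 = 6 + 48 = 54)
sqrt(x(q, -35) - 2550) = sqrt(54 - 2550) = sqrt(-2496) = 8*I*sqrt(39)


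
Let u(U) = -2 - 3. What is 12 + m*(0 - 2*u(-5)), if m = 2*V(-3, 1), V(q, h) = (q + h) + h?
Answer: -8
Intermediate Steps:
u(U) = -5
V(q, h) = q + 2*h (V(q, h) = (h + q) + h = q + 2*h)
m = -2 (m = 2*(-3 + 2*1) = 2*(-3 + 2) = 2*(-1) = -2)
12 + m*(0 - 2*u(-5)) = 12 - 2*(0 - 2*(-5)) = 12 - 2*(0 + 10) = 12 - 2*10 = 12 - 20 = -8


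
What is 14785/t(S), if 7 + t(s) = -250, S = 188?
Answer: -14785/257 ≈ -57.529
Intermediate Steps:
t(s) = -257 (t(s) = -7 - 250 = -257)
14785/t(S) = 14785/(-257) = 14785*(-1/257) = -14785/257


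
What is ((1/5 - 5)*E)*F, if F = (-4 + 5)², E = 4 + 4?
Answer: -192/5 ≈ -38.400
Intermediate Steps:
E = 8
F = 1 (F = 1² = 1)
((1/5 - 5)*E)*F = ((1/5 - 5)*8)*1 = ((⅕ - 5)*8)*1 = -24/5*8*1 = -192/5*1 = -192/5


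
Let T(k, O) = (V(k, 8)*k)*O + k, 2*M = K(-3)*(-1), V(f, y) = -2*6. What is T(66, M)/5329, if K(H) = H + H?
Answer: -2310/5329 ≈ -0.43348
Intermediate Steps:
V(f, y) = -12
K(H) = 2*H
M = 3 (M = ((2*(-3))*(-1))/2 = (-6*(-1))/2 = (1/2)*6 = 3)
T(k, O) = k - 12*O*k (T(k, O) = (-12*k)*O + k = -12*O*k + k = k - 12*O*k)
T(66, M)/5329 = (66*(1 - 12*3))/5329 = (66*(1 - 36))*(1/5329) = (66*(-35))*(1/5329) = -2310*1/5329 = -2310/5329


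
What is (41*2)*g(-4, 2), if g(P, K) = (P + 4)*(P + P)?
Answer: 0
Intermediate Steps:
g(P, K) = 2*P*(4 + P) (g(P, K) = (4 + P)*(2*P) = 2*P*(4 + P))
(41*2)*g(-4, 2) = (41*2)*(2*(-4)*(4 - 4)) = 82*(2*(-4)*0) = 82*0 = 0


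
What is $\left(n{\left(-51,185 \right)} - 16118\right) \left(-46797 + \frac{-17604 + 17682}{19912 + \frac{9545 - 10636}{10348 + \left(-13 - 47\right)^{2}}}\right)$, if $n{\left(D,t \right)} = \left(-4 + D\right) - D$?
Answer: $\frac{209537621353919322}{277731485} \approx 7.5446 \cdot 10^{8}$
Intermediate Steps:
$n{\left(D,t \right)} = -4$
$\left(n{\left(-51,185 \right)} - 16118\right) \left(-46797 + \frac{-17604 + 17682}{19912 + \frac{9545 - 10636}{10348 + \left(-13 - 47\right)^{2}}}\right) = \left(-4 - 16118\right) \left(-46797 + \frac{-17604 + 17682}{19912 + \frac{9545 - 10636}{10348 + \left(-13 - 47\right)^{2}}}\right) = - 16122 \left(-46797 + \frac{78}{19912 - \frac{1091}{10348 + \left(-60\right)^{2}}}\right) = - 16122 \left(-46797 + \frac{78}{19912 - \frac{1091}{10348 + 3600}}\right) = - 16122 \left(-46797 + \frac{78}{19912 - \frac{1091}{13948}}\right) = - 16122 \left(-46797 + \frac{78}{\frac{277731485}{13948}}\right) = - 16122 \left(-46797 + 78 \cdot \frac{13948}{277731485}\right) = - 16122 \left(-46797 + \frac{1087944}{277731485}\right) = \left(-16122\right) \left(- \frac{12996999215601}{277731485}\right) = \frac{209537621353919322}{277731485}$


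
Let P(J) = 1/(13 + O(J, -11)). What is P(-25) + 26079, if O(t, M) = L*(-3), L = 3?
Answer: 104317/4 ≈ 26079.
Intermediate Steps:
O(t, M) = -9 (O(t, M) = 3*(-3) = -9)
P(J) = 1/4 (P(J) = 1/(13 - 9) = 1/4)
P(-25) + 26079 = 1/4 + 26079 = 104317/4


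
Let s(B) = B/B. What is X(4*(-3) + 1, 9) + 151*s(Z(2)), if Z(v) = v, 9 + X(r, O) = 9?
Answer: 151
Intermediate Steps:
X(r, O) = 0 (X(r, O) = -9 + 9 = 0)
s(B) = 1
X(4*(-3) + 1, 9) + 151*s(Z(2)) = 0 + 151*1 = 0 + 151 = 151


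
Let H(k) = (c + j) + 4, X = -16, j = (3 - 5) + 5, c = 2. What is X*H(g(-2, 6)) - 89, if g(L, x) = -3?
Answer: -233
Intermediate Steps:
j = 3 (j = -2 + 5 = 3)
H(k) = 9 (H(k) = (2 + 3) + 4 = 5 + 4 = 9)
X*H(g(-2, 6)) - 89 = -16*9 - 89 = -144 - 89 = -233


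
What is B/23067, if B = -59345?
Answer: -5395/2097 ≈ -2.5727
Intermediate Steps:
B/23067 = -59345/23067 = -59345*1/23067 = -5395/2097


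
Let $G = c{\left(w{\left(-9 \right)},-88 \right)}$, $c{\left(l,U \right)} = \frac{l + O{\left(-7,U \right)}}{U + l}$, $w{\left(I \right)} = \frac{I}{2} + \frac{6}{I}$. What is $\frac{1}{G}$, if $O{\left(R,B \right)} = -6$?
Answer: $\frac{559}{67} \approx 8.3433$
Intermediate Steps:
$w{\left(I \right)} = \frac{I}{2} + \frac{6}{I}$ ($w{\left(I \right)} = I \frac{1}{2} + \frac{6}{I} = \frac{I}{2} + \frac{6}{I}$)
$c{\left(l,U \right)} = \frac{-6 + l}{U + l}$ ($c{\left(l,U \right)} = \frac{l - 6}{U + l} = \frac{-6 + l}{U + l}$)
$G = \frac{67}{559}$ ($G = \frac{-6 + \left(\frac{1}{2} \left(-9\right) + \frac{6}{-9}\right)}{-88 + \left(\frac{1}{2} \left(-9\right) + \frac{6}{-9}\right)} = \frac{-6 + \left(- \frac{9}{2} + 6 \left(- \frac{1}{9}\right)\right)}{-88 + \left(- \frac{9}{2} + 6 \left(- \frac{1}{9}\right)\right)} = \frac{-6 - \frac{31}{6}}{-88 - \frac{31}{6}} = \frac{1}{- \frac{559}{6}} \left(- \frac{67}{6}\right) = \left(- \frac{6}{559}\right) \left(- \frac{67}{6}\right) = \frac{67}{559} \approx 0.11986$)
$\frac{1}{G} = \frac{1}{\frac{67}{559}} = \frac{559}{67}$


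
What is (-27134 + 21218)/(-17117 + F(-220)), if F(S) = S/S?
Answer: 1479/4279 ≈ 0.34564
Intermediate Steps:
F(S) = 1
(-27134 + 21218)/(-17117 + F(-220)) = (-27134 + 21218)/(-17117 + 1) = -5916/(-17116) = -5916*(-1/17116) = 1479/4279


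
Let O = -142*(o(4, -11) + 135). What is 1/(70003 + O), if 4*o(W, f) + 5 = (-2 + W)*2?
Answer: 2/101737 ≈ 1.9659e-5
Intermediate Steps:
o(W, f) = -9/4 + W/2 (o(W, f) = -5/4 + ((-2 + W)*2)/4 = -5/4 + (-4 + 2*W)/4 = -5/4 + (-1 + W/2) = -9/4 + W/2)
O = -38269/2 (O = -142*((-9/4 + (½)*4) + 135) = -142*((-9/4 + 2) + 135) = -142*(-¼ + 135) = -142*539/4 = -38269/2 ≈ -19135.)
1/(70003 + O) = 1/(70003 - 38269/2) = 1/(101737/2) = 2/101737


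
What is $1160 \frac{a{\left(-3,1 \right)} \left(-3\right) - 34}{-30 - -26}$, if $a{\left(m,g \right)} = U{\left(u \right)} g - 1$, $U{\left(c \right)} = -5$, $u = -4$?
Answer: $4640$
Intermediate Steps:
$a{\left(m,g \right)} = -1 - 5 g$ ($a{\left(m,g \right)} = - 5 g - 1 = -1 - 5 g$)
$1160 \frac{a{\left(-3,1 \right)} \left(-3\right) - 34}{-30 - -26} = 1160 \frac{\left(-1 - 5\right) \left(-3\right) - 34}{-30 - -26} = 1160 \frac{\left(-1 - 5\right) \left(-3\right) - 34}{-30 + 26} = 1160 \frac{\left(-6\right) \left(-3\right) - 34}{-4} = 1160 \left(18 - 34\right) \left(- \frac{1}{4}\right) = 1160 \left(\left(-16\right) \left(- \frac{1}{4}\right)\right) = 1160 \cdot 4 = 4640$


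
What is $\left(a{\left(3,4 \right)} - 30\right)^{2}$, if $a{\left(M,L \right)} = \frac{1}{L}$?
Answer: $\frac{14161}{16} \approx 885.06$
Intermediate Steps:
$\left(a{\left(3,4 \right)} - 30\right)^{2} = \left(\frac{1}{4} - 30\right)^{2} = \left(- \frac{119}{4}\right)^{2} = \frac{14161}{16}$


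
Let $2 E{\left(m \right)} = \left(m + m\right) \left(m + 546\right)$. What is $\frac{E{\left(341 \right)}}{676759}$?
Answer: $\frac{302467}{676759} \approx 0.44693$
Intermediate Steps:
$E{\left(m \right)} = m \left(546 + m\right)$ ($E{\left(m \right)} = \frac{\left(m + m\right) \left(m + 546\right)}{2} = \frac{2 m \left(546 + m\right)}{2} = m \left(546 + m\right)$)
$\frac{E{\left(341 \right)}}{676759} = \frac{341 \left(546 + 341\right)}{676759} = 341 \cdot 887 \cdot \frac{1}{676759} = 302467 \cdot \frac{1}{676759} = \frac{302467}{676759}$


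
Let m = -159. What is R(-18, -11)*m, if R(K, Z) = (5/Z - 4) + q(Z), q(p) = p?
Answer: 27030/11 ≈ 2457.3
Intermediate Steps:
R(K, Z) = -4 + Z + 5/Z (R(K, Z) = (5/Z - 4) + Z = (-4 + 5/Z) + Z = -4 + Z + 5/Z)
R(-18, -11)*m = (-4 - 11 + 5/(-11))*(-159) = (-4 - 11 + 5*(-1/11))*(-159) = (-4 - 11 - 5/11)*(-159) = -170/11*(-159) = 27030/11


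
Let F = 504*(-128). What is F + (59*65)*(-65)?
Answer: -313787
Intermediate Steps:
F = -64512
F + (59*65)*(-65) = -64512 + (59*65)*(-65) = -64512 + 3835*(-65) = -64512 - 249275 = -313787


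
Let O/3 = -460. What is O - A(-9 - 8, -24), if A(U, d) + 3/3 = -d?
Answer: -1403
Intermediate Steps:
O = -1380 (O = 3*(-460) = -1380)
A(U, d) = -1 - d
O - A(-9 - 8, -24) = -1380 - (-1 - 1*(-24)) = -1380 - (-1 + 24) = -1380 - 1*23 = -1380 - 23 = -1403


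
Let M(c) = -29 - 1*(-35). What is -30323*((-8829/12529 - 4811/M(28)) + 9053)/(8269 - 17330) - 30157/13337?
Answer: 250807590669684481/9084519075918 ≈ 27608.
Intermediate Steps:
M(c) = 6 (M(c) = -29 + 35 = 6)
-30323*((-8829/12529 - 4811/M(28)) + 9053)/(8269 - 17330) - 30157/13337 = -30323*((-8829/12529 - 4811/6) + 9053)/(8269 - 17330) - 30157/13337 = -30323/((-9061/((-8829*1/12529 - 4811*⅙) + 9053))) - 30157*1/13337 = -30323/((-9061/((-8829/12529 - 4811/6) + 9053))) - 30157/13337 = -30323/((-9061/(-60329993/75174 + 9053))) - 30157/13337 = -30323/((-9061/620220229/75174)) - 30157/13337 = -30323/((-9061*75174/620220229)) - 30157/13337 = -30323/(-681151614/620220229) - 30157/13337 = -30323*(-620220229/681151614) - 30157/13337 = 18806938003967/681151614 - 30157/13337 = 250807590669684481/9084519075918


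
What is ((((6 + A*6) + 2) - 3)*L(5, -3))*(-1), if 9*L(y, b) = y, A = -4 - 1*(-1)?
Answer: 65/9 ≈ 7.2222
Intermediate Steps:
A = -3 (A = -4 + 1 = -3)
L(y, b) = y/9
((((6 + A*6) + 2) - 3)*L(5, -3))*(-1) = ((((6 - 3*6) + 2) - 3)*((1/9)*5))*(-1) = ((((6 - 18) + 2) - 3)*(5/9))*(-1) = (((-12 + 2) - 3)*(5/9))*(-1) = ((-10 - 3)*(5/9))*(-1) = -13*5/9*(-1) = -65/9*(-1) = 65/9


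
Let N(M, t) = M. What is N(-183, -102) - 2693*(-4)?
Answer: 10589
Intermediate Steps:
N(-183, -102) - 2693*(-4) = -183 - 2693*(-4) = -183 + 10772 = 10589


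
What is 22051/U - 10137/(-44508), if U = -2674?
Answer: -159056595/19835732 ≈ -8.0187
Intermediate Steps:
22051/U - 10137/(-44508) = 22051/(-2674) - 10137/(-44508) = 22051*(-1/2674) - 10137*(-1/44508) = -22051/2674 + 3379/14836 = -159056595/19835732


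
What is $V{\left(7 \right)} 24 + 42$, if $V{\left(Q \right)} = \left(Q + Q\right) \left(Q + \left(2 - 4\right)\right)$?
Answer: $1722$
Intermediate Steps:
$V{\left(Q \right)} = 2 Q \left(-2 + Q\right)$ ($V{\left(Q \right)} = 2 Q \left(Q + \left(2 - 4\right)\right) = 2 Q \left(Q - 2\right) = 2 Q \left(-2 + Q\right)$)
$V{\left(7 \right)} 24 + 42 = 2 \cdot 7 \left(-2 + 7\right) 24 + 42 = 2 \cdot 7 \cdot 5 \cdot 24 + 42 = 70 \cdot 24 + 42 = 1680 + 42 = 1722$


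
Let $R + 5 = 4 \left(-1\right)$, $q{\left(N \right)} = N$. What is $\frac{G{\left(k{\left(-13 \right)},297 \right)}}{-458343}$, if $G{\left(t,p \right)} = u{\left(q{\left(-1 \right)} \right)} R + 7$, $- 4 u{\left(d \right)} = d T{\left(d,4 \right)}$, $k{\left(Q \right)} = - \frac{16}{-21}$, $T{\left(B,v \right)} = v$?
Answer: $\frac{2}{458343} \approx 4.3635 \cdot 10^{-6}$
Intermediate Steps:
$k{\left(Q \right)} = \frac{16}{21}$ ($k{\left(Q \right)} = \left(-16\right) \left(- \frac{1}{21}\right) = \frac{16}{21}$)
$R = -9$ ($R = -5 + 4 \left(-1\right) = -5 - 4 = -9$)
$u{\left(d \right)} = - d$ ($u{\left(d \right)} = - \frac{d 4}{4} = - \frac{4 d}{4} = - d$)
$G{\left(t,p \right)} = -2$ ($G{\left(t,p \right)} = \left(-1\right) \left(-1\right) \left(-9\right) + 7 = 1 \left(-9\right) + 7 = -9 + 7 = -2$)
$\frac{G{\left(k{\left(-13 \right)},297 \right)}}{-458343} = - \frac{2}{-458343} = \left(-2\right) \left(- \frac{1}{458343}\right) = \frac{2}{458343}$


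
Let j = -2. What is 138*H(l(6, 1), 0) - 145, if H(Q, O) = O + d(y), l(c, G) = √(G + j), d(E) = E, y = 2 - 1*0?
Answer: 131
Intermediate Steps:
y = 2 (y = 2 + 0 = 2)
l(c, G) = √(-2 + G) (l(c, G) = √(G - 2) = √(-2 + G))
H(Q, O) = 2 + O (H(Q, O) = O + 2 = 2 + O)
138*H(l(6, 1), 0) - 145 = 138*(2 + 0) - 145 = 138*2 - 145 = 276 - 145 = 131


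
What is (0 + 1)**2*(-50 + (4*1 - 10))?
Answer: -56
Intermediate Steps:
(0 + 1)**2*(-50 + (4*1 - 10)) = 1**2*(-50 + (4 - 10)) = 1*(-50 - 6) = 1*(-56) = -56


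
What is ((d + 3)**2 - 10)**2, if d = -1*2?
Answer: 81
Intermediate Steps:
d = -2
((d + 3)**2 - 10)**2 = ((-2 + 3)**2 - 10)**2 = (1**2 - 10)**2 = (1 - 10)**2 = (-9)**2 = 81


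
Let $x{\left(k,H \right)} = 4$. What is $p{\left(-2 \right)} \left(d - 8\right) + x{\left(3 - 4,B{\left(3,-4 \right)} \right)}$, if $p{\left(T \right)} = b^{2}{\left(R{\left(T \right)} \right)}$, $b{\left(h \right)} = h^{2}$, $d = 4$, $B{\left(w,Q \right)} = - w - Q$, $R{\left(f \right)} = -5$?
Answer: $-2496$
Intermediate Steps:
$B{\left(w,Q \right)} = - Q - w$
$p{\left(T \right)} = 625$ ($p{\left(T \right)} = \left(\left(-5\right)^{2}\right)^{2} = 25^{2} = 625$)
$p{\left(-2 \right)} \left(d - 8\right) + x{\left(3 - 4,B{\left(3,-4 \right)} \right)} = 625 \left(4 - 8\right) + 4 = 625 \left(-4\right) + 4 = -2500 + 4 = -2496$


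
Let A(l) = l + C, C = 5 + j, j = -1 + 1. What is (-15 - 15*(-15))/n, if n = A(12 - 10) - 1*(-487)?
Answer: 105/247 ≈ 0.42510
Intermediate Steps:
j = 0
C = 5 (C = 5 + 0 = 5)
A(l) = 5 + l (A(l) = l + 5 = 5 + l)
n = 494 (n = (5 + (12 - 10)) - 1*(-487) = (5 + 2) + 487 = 7 + 487 = 494)
(-15 - 15*(-15))/n = (-15 - 15*(-15))/494 = (-15 + 225)*(1/494) = 210*(1/494) = 105/247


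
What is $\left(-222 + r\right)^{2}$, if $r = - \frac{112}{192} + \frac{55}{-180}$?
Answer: $\frac{4024036}{81} \approx 49679.0$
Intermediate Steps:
$r = - \frac{8}{9}$ ($r = \left(-112\right) \frac{1}{192} + 55 \left(- \frac{1}{180}\right) = - \frac{7}{12} - \frac{11}{36} = - \frac{8}{9} \approx -0.88889$)
$\left(-222 + r\right)^{2} = \left(-222 - \frac{8}{9}\right)^{2} = \left(- \frac{2006}{9}\right)^{2} = \frac{4024036}{81}$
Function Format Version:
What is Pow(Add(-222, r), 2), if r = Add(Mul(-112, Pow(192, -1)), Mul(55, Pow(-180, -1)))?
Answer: Rational(4024036, 81) ≈ 49679.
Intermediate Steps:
r = Rational(-8, 9) (r = Add(Mul(-112, Rational(1, 192)), Mul(55, Rational(-1, 180))) = Add(Rational(-7, 12), Rational(-11, 36)) = Rational(-8, 9) ≈ -0.88889)
Pow(Add(-222, r), 2) = Pow(Add(-222, Rational(-8, 9)), 2) = Pow(Rational(-2006, 9), 2) = Rational(4024036, 81)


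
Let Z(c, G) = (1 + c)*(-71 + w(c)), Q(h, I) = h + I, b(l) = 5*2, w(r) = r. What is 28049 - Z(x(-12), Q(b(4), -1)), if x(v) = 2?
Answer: 28256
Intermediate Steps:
b(l) = 10
Q(h, I) = I + h
Z(c, G) = (1 + c)*(-71 + c)
28049 - Z(x(-12), Q(b(4), -1)) = 28049 - (-71 + 2**2 - 70*2) = 28049 - (-71 + 4 - 140) = 28049 - 1*(-207) = 28049 + 207 = 28256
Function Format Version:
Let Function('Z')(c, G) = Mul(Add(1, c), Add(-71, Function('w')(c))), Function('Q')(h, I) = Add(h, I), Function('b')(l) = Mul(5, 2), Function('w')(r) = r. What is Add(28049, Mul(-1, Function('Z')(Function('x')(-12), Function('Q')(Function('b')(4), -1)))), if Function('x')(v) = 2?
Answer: 28256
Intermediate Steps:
Function('b')(l) = 10
Function('Q')(h, I) = Add(I, h)
Function('Z')(c, G) = Mul(Add(1, c), Add(-71, c))
Add(28049, Mul(-1, Function('Z')(Function('x')(-12), Function('Q')(Function('b')(4), -1)))) = Add(28049, Mul(-1, Add(-71, Pow(2, 2), Mul(-70, 2)))) = Add(28049, Mul(-1, Add(-71, 4, -140))) = Add(28049, Mul(-1, -207)) = Add(28049, 207) = 28256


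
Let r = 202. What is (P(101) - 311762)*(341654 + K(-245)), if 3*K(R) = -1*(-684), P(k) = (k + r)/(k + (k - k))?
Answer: -106584790438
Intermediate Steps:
P(k) = (202 + k)/k (P(k) = (k + 202)/(k + (k - k)) = (202 + k)/(k + 0) = (202 + k)/k)
K(R) = 228 (K(R) = (-1*(-684))/3 = (1/3)*684 = 228)
(P(101) - 311762)*(341654 + K(-245)) = ((202 + 101)/101 - 311762)*(341654 + 228) = ((1/101)*303 - 311762)*341882 = (3 - 311762)*341882 = -311759*341882 = -106584790438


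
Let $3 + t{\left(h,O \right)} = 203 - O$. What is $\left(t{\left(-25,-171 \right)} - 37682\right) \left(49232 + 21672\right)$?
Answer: $-2645499144$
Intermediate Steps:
$t{\left(h,O \right)} = 200 - O$ ($t{\left(h,O \right)} = -3 - \left(-203 + O\right) = 200 - O$)
$\left(t{\left(-25,-171 \right)} - 37682\right) \left(49232 + 21672\right) = \left(\left(200 - -171\right) - 37682\right) \left(49232 + 21672\right) = \left(\left(200 + 171\right) - 37682\right) 70904 = \left(371 - 37682\right) 70904 = \left(-37311\right) 70904 = -2645499144$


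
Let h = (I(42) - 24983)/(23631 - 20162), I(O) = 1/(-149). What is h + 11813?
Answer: 6102192785/516881 ≈ 11806.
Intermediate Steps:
I(O) = -1/149
h = -3722468/516881 (h = (-1/149 - 24983)/(23631 - 20162) = -3722468/149/3469 = -3722468/149*1/3469 = -3722468/516881 ≈ -7.2018)
h + 11813 = -3722468/516881 + 11813 = 6102192785/516881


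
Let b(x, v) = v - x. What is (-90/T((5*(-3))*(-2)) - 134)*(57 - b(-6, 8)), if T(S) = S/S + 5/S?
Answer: -63554/7 ≈ -9079.1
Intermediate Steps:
T(S) = 1 + 5/S
(-90/T((5*(-3))*(-2)) - 134)*(57 - b(-6, 8)) = (-90*30/(5 + (5*(-3))*(-2)) - 134)*(57 - (8 - 1*(-6))) = (-90*30/(5 - 15*(-2)) - 134)*(57 - (8 + 6)) = (-90*30/(5 + 30) - 134)*(57 - 1*14) = (-90/((1/30)*35) - 134)*(57 - 14) = (-90/7/6 - 134)*43 = (-90*6/7 - 134)*43 = (-540/7 - 134)*43 = -1478/7*43 = -63554/7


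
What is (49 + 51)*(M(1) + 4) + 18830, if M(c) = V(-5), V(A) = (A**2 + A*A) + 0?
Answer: 24230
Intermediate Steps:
V(A) = 2*A**2 (V(A) = (A**2 + A**2) + 0 = 2*A**2 + 0 = 2*A**2)
M(c) = 50 (M(c) = 2*(-5)**2 = 2*25 = 50)
(49 + 51)*(M(1) + 4) + 18830 = (49 + 51)*(50 + 4) + 18830 = 100*54 + 18830 = 5400 + 18830 = 24230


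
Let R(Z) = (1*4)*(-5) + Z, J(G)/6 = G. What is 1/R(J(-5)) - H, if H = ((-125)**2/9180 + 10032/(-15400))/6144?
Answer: -7963783/394813440 ≈ -0.020171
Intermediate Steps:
J(G) = 6*G
R(Z) = -20 + Z (R(Z) = 4*(-5) + Z = -20 + Z)
H = 337571/1974067200 (H = (15625*(1/9180) + 10032*(-1/15400))*(1/6144) = (3125/1836 - 114/175)*(1/6144) = (337571/321300)*(1/6144) = 337571/1974067200 ≈ 0.00017100)
1/R(J(-5)) - H = 1/(-20 + 6*(-5)) - 1*337571/1974067200 = 1/(-20 - 30) - 337571/1974067200 = 1/(-50) - 337571/1974067200 = -1/50 - 337571/1974067200 = -7963783/394813440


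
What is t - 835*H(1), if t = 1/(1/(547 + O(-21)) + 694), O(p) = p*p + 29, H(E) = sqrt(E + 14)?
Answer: 1017/705799 - 835*sqrt(15) ≈ -3233.9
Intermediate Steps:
H(E) = sqrt(14 + E)
O(p) = 29 + p**2 (O(p) = p**2 + 29 = 29 + p**2)
t = 1017/705799 (t = 1/(1/(547 + (29 + (-21)**2)) + 694) = 1/(1/(547 + (29 + 441)) + 694) = 1/(1/(547 + 470) + 694) = 1/(1/1017 + 694) = 1/(705799/1017) = 1017/705799 ≈ 0.0014409)
t - 835*H(1) = 1017/705799 - 835*sqrt(14 + 1) = 1017/705799 - 835*sqrt(15)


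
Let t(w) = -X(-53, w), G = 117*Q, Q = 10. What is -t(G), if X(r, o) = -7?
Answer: -7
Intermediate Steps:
G = 1170 (G = 117*10 = 1170)
t(w) = 7 (t(w) = -1*(-7) = 7)
-t(G) = -1*7 = -7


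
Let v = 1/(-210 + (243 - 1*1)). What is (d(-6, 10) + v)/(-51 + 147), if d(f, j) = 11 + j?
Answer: 673/3072 ≈ 0.21908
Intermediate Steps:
v = 1/32 (v = 1/(-210 + (243 - 1)) = 1/(-210 + 242) = 1/32 ≈ 0.031250)
(d(-6, 10) + v)/(-51 + 147) = ((11 + 10) + 1/32)/(-51 + 147) = (21 + 1/32)/96 = (673/32)*(1/96) = 673/3072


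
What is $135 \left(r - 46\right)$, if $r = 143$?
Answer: $13095$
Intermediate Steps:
$135 \left(r - 46\right) = 135 \left(143 - 46\right) = 135 \cdot 97 = 13095$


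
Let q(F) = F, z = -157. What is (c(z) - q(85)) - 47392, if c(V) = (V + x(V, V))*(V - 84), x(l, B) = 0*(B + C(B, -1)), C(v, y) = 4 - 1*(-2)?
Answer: -9640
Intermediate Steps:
C(v, y) = 6 (C(v, y) = 4 + 2 = 6)
x(l, B) = 0 (x(l, B) = 0*(B + 6) = 0*(6 + B) = 0)
c(V) = V*(-84 + V) (c(V) = (V + 0)*(V - 84) = V*(-84 + V))
(c(z) - q(85)) - 47392 = (-157*(-84 - 157) - 1*85) - 47392 = (-157*(-241) - 85) - 47392 = (37837 - 85) - 47392 = 37752 - 47392 = -9640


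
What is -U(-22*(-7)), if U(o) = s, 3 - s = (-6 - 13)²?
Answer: 358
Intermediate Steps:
s = -358 (s = 3 - (-6 - 13)² = 3 - 1*(-19)² = 3 - 1*361 = 3 - 361 = -358)
U(o) = -358
-U(-22*(-7)) = -1*(-358) = 358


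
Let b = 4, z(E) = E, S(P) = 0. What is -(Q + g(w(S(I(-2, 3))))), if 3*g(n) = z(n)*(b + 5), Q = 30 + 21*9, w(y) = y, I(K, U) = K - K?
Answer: -219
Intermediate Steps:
I(K, U) = 0
Q = 219 (Q = 30 + 189 = 219)
g(n) = 3*n (g(n) = (n*(4 + 5))/3 = (n*9)/3 = (9*n)/3 = 3*n)
-(Q + g(w(S(I(-2, 3))))) = -(219 + 3*0) = -(219 + 0) = -1*219 = -219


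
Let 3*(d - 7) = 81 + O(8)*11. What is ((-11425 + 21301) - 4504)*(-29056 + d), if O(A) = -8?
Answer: -468191288/3 ≈ -1.5606e+8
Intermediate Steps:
d = 14/3 (d = 7 + (81 - 8*11)/3 = 7 + (81 - 88)/3 = 7 + (⅓)*(-7) = 7 - 7/3 = 14/3 ≈ 4.6667)
((-11425 + 21301) - 4504)*(-29056 + d) = ((-11425 + 21301) - 4504)*(-29056 + 14/3) = (9876 - 4504)*(-87154/3) = 5372*(-87154/3) = -468191288/3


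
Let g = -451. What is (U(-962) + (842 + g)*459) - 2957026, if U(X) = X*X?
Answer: -1852113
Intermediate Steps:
U(X) = X²
(U(-962) + (842 + g)*459) - 2957026 = ((-962)² + (842 - 451)*459) - 2957026 = (925444 + 391*459) - 2957026 = (925444 + 179469) - 2957026 = 1104913 - 2957026 = -1852113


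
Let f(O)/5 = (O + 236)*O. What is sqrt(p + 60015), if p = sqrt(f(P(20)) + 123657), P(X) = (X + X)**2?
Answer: sqrt(60015 + sqrt(14811657)) ≈ 252.71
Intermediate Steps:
P(X) = 4*X**2 (P(X) = (2*X)**2 = 4*X**2)
f(O) = 5*O*(236 + O) (f(O) = 5*((O + 236)*O) = 5*((236 + O)*O) = 5*(O*(236 + O)) = 5*O*(236 + O))
p = sqrt(14811657) (p = sqrt(5*(4*20**2)*(236 + 4*20**2) + 123657) = sqrt(5*(4*400)*(236 + 4*400) + 123657) = sqrt(5*1600*(236 + 1600) + 123657) = sqrt(5*1600*1836 + 123657) = sqrt(14688000 + 123657) = sqrt(14811657) ≈ 3848.6)
sqrt(p + 60015) = sqrt(sqrt(14811657) + 60015) = sqrt(60015 + sqrt(14811657))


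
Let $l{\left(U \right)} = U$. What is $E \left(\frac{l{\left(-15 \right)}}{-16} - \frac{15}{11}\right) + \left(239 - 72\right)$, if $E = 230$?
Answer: $\frac{6071}{88} \approx 68.989$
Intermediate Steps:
$E \left(\frac{l{\left(-15 \right)}}{-16} - \frac{15}{11}\right) + \left(239 - 72\right) = 230 \left(- \frac{15}{-16} - \frac{15}{11}\right) + \left(239 - 72\right) = 230 \left(\left(-15\right) \left(- \frac{1}{16}\right) - \frac{15}{11}\right) + 167 = 230 \left(\frac{15}{16} - \frac{15}{11}\right) + 167 = 230 \left(- \frac{75}{176}\right) + 167 = - \frac{8625}{88} + 167 = \frac{6071}{88}$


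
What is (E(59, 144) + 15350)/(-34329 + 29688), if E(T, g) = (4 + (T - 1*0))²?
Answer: -19319/4641 ≈ -4.1627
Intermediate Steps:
E(T, g) = (4 + T)² (E(T, g) = (4 + (T + 0))² = (4 + T)²)
(E(59, 144) + 15350)/(-34329 + 29688) = ((4 + 59)² + 15350)/(-34329 + 29688) = (63² + 15350)/(-4641) = (3969 + 15350)*(-1/4641) = 19319*(-1/4641) = -19319/4641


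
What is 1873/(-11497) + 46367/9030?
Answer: 516168209/103817910 ≈ 4.9719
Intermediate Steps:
1873/(-11497) + 46367/9030 = 1873*(-1/11497) + 46367*(1/9030) = -1873/11497 + 46367/9030 = 516168209/103817910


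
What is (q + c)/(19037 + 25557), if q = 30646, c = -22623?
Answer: 8023/44594 ≈ 0.17991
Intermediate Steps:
(q + c)/(19037 + 25557) = (30646 - 22623)/(19037 + 25557) = 8023/44594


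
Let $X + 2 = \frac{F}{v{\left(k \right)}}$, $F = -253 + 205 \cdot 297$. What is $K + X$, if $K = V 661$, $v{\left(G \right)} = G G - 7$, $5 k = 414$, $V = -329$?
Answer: $- \frac{37234086291}{171221} \approx -2.1746 \cdot 10^{5}$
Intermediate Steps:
$F = 60632$ ($F = -253 + 60885 = 60632$)
$k = \frac{414}{5}$ ($k = \frac{1}{5} \cdot 414 = \frac{414}{5} \approx 82.8$)
$v{\left(G \right)} = -7 + G^{2}$ ($v{\left(G \right)} = G^{2} - 7 = -7 + G^{2}$)
$K = -217469$ ($K = \left(-329\right) 661 = -217469$)
$X = \frac{1173358}{171221}$ ($X = -2 + \frac{60632}{-7 + \left(\frac{414}{5}\right)^{2}} = -2 + \frac{60632}{-7 + \frac{171396}{25}} = -2 + \frac{60632}{\frac{171221}{25}} = -2 + 60632 \cdot \frac{25}{171221} = -2 + \frac{1515800}{171221} = \frac{1173358}{171221} \approx 6.8529$)
$K + X = -217469 + \frac{1173358}{171221} = - \frac{37234086291}{171221}$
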